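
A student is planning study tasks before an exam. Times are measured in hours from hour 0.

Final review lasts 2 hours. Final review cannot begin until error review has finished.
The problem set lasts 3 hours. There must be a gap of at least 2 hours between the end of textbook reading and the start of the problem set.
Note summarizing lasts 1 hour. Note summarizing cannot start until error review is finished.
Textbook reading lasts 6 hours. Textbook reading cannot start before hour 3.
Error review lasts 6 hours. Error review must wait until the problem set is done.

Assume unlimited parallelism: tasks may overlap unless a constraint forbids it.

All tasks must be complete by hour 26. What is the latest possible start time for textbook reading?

7

Nothing follows note summarizing; the deadline of hour 26 is its only limit. It must start by 26 − 1 = hour 25.
Final review must finish by hour 26; it takes 2 hours, so it must start by 26 − 2 = hour 24.
For error review: note summarizing (must start by hour 25); final review (must start by hour 24). The most restrictive is hour 24; with a 6-hour duration, error review must start by hour 18.
The problem set has to be done before error review (must start by hour 18). That means finishing by hour 18, i.e. starting by 18 − 3 = hour 15.
Textbook reading has to be done before the problem set (must start by hour 15, minus 2-hour gap → hour 13). That means finishing by hour 13, i.e. starting by 13 − 6 = hour 7.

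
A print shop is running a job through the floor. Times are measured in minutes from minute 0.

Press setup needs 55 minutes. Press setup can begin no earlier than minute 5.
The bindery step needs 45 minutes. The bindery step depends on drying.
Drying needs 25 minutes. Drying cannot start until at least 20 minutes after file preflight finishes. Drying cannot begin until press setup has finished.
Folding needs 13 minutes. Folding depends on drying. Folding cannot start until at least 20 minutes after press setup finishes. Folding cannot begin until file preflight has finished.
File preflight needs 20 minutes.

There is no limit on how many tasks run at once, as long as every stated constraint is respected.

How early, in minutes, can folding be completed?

After its own release at minute 5, press setup can start at minute 5 and finishes at minute 60.
File preflight has no prerequisites, so it starts at minute 0 and finishes at minute 20.
Drying cannot start until file preflight (finishes minute 20, plus 20-minute gap → minute 40); press setup (finishes minute 60). The controlling bound is minute 60, so drying finishes at 60 + 25 = minute 85.
Folding has to wait for drying (finishes minute 85); press setup (finishes minute 60, plus 20-minute gap → minute 80); file preflight (finishes minute 20). The latest of these is minute 85, so folding runs minute 85 to 85 + 13 = minute 98.

98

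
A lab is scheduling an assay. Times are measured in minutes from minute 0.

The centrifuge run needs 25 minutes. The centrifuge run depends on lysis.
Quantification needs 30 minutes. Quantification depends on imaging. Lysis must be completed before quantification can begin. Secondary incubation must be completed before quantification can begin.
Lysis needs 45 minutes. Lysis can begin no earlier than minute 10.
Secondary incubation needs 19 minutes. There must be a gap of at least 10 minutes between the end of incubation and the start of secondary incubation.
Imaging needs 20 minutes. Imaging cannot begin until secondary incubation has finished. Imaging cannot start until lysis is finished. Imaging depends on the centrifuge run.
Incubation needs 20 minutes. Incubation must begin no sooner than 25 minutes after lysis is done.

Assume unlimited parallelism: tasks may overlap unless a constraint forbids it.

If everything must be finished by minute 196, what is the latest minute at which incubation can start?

Nothing follows quantification; the deadline of minute 196 is its only limit. It must start by 196 − 30 = minute 166.
Since quantification (must start by minute 166) depends on it, imaging must finish by minute 166. Backing off its 20-minute duration gives a latest start of minute 146.
For secondary incubation: imaging (must start by minute 146); quantification (must start by minute 166). The most restrictive is minute 146; with a 19-minute duration, secondary incubation must start by minute 127.
Since secondary incubation (must start by minute 127, minus 10-minute gap → minute 117) depends on it, incubation must finish by minute 117. Backing off its 20-minute duration gives a latest start of minute 97.

97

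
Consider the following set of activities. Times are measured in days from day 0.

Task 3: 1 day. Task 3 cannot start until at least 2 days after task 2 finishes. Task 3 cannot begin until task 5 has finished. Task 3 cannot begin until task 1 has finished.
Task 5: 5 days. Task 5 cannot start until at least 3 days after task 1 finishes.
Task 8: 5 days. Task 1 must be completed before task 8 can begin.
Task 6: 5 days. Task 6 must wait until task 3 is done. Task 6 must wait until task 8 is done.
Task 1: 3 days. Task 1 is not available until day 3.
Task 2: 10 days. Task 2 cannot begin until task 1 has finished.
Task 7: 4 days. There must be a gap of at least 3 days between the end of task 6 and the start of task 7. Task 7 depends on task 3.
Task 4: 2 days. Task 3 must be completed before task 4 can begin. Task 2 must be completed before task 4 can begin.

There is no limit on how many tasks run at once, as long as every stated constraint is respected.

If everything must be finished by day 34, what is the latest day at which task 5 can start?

16

Task 4 must finish by day 34; it takes 2 days, so it must start by 34 − 2 = day 32.
To finish by day 34, task 7 (duration 4) must start no later than day 30.
Task 6 feeds into task 7 (must start by day 30, minus 3-day gap → day 27); so task 6 must finish by day 27 and therefore start by day 22.
Task 3 must finish in time for task 4 (must start by day 32); task 6 (must start by day 22); task 7 (must start by day 30). The tightest is day 22, so task 3 must start by 22 − 1 = day 21.
Since task 3 (must start by day 21) depends on it, task 5 must finish by day 21. Backing off its 5-day duration gives a latest start of day 16.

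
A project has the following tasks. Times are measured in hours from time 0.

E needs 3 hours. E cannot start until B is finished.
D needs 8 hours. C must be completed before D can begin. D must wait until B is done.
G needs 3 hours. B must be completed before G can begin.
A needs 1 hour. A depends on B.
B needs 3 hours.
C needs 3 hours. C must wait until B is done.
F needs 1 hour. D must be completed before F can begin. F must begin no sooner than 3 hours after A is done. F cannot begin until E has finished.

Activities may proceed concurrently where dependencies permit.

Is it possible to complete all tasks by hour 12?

Nothing blocks B, so it runs from hour 0 to hour 3.
G waits on B (finishes hour 3), so it starts at hour 3 and finishes at 3 + 3 = hour 6.
E waits on B (finishes hour 3), so it starts at hour 3 and finishes at 3 + 3 = hour 6.
C waits on B (finishes hour 3), so it starts at hour 3 and finishes at 3 + 3 = hour 6.
D needs all of C (finishes hour 6); B (finishes hour 3). That puts its earliest start at hour 6; it finishes at 6 + 8 = hour 14.
A waits on B (finishes hour 3), so it starts at hour 3 and finishes at 3 + 1 = hour 4.
F needs all of D (finishes hour 14); A (finishes hour 4, plus 3-hour gap → hour 7); E (finishes hour 6). That puts its earliest start at hour 14; it finishes at 14 + 1 = hour 15.
The earliest everything can be done is hour 15, which is after the deadline of 12, so it is not possible.

No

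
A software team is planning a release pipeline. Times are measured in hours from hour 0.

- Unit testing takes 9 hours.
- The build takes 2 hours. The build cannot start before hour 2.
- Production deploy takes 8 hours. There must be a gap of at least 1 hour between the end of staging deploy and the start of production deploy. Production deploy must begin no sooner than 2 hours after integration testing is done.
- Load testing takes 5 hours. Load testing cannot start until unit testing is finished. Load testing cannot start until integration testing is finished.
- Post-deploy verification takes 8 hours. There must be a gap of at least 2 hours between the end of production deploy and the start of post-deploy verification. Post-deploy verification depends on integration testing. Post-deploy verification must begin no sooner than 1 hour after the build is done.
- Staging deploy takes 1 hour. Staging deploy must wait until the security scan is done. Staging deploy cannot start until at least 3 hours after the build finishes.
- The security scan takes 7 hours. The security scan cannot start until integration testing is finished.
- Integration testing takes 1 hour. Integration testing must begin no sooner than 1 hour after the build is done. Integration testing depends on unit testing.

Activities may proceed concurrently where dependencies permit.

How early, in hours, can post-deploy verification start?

Unit testing can start immediately at hour 0; it finishes at hour 9.
After its own release at hour 2, the build can start at hour 2 and finishes at hour 4.
For integration testing: the build (finishes hour 4, plus 1-hour gap → hour 5); unit testing (finishes hour 9). Taking the maximum gives a start of hour 9, and it finishes at 9 + 1 = hour 10.
The security scan cannot begin until integration testing (finishes hour 10). It runs from hour 10 to 10 + 7 = hour 17.
For staging deploy: the security scan (finishes hour 17); the build (finishes hour 4, plus 3-hour gap → hour 7). Taking the maximum gives a start of hour 17, and it finishes at 17 + 1 = hour 18.
For production deploy: staging deploy (finishes hour 18, plus 1-hour gap → hour 19); integration testing (finishes hour 10, plus 2-hour gap → hour 12). Taking the maximum gives a start of hour 19, and it finishes at 19 + 8 = hour 27.
Post-deploy verification waits on production deploy (finishes hour 27, plus 2-hour gap → hour 29); integration testing (finishes hour 10); the build (finishes hour 4, plus 1-hour gap → hour 5). The latest of these is hour 29, which is the earliest post-deploy verification can start.

29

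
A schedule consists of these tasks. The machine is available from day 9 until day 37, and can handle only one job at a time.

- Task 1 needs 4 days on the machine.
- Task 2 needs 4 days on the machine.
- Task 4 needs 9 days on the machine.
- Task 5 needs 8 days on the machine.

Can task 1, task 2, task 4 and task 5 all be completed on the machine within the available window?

The machine window is 37 − 9 = 28 days.
Running back to back, the jobs need 4 + 4 + 9 + 8 = 25 days on the machine.
Since 25 ≤ 28, they fit within the window.

Yes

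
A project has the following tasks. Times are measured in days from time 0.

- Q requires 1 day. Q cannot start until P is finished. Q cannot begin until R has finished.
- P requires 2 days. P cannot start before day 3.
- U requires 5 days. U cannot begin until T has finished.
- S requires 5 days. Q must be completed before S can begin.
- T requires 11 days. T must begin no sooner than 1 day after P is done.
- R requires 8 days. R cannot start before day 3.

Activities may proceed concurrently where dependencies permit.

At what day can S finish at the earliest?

17

R waits on its own release at day 3, so it starts at day 3 and finishes at 3 + 8 = day 11.
P waits on its own release at day 3, so it starts at day 3 and finishes at 3 + 2 = day 5.
Q has to wait for P (finishes day 5); R (finishes day 11). The latest of these is day 11, so Q runs day 11 to 11 + 1 = day 12.
After Q (finishes day 12), S can start at day 12 and finishes at day 17.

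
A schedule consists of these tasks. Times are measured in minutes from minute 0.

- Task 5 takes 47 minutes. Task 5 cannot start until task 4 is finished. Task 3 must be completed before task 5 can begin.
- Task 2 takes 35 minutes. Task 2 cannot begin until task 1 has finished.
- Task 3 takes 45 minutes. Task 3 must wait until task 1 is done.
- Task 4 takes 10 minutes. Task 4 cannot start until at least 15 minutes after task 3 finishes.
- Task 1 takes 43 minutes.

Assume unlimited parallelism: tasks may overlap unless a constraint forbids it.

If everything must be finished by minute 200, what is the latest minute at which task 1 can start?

40

Nothing follows task 2; the deadline of minute 200 is its only limit. It must start by 200 − 35 = minute 165.
Task 5 has no dependents, so it just needs to finish by minute 200. Starting by 200 − 47 = minute 153 achieves that.
Task 4 feeds into task 5 (must start by minute 153); so task 4 must finish by minute 153 and therefore start by minute 143.
Task 3 must finish in time for task 4 (must start by minute 143, minus 15-minute gap → minute 128); task 5 (must start by minute 153). The tightest is minute 128, so task 3 must start by 128 − 45 = minute 83.
Task 1 must finish in time for task 2 (must start by minute 165); task 3 (must start by minute 83). The tightest is minute 83, so task 1 must start by 83 − 43 = minute 40.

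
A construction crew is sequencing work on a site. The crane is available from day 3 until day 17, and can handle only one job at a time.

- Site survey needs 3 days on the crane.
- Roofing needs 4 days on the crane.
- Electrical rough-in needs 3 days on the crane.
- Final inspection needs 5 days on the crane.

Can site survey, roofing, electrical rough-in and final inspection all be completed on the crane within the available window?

No

The crane window is 17 − 3 = 14 days.
Running back to back, the jobs need 3 + 4 + 3 + 5 = 15 days on the crane.
Since 15 > 14, they cannot all fit.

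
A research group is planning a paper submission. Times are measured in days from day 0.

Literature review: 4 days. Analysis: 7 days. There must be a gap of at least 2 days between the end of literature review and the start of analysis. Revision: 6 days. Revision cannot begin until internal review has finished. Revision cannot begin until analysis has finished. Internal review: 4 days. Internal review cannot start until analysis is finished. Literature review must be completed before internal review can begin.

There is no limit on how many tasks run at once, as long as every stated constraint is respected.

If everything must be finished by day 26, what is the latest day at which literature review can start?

Revision has no dependents, so it just needs to finish by day 26. Starting by 26 − 6 = day 20 achieves that.
Internal review must finish before revision (must start by day 20). With a 4-day duration, internal review must start by 20 − 4 = day 16.
For analysis: internal review (must start by day 16); revision (must start by day 20). The most restrictive is day 16; with a 7-day duration, analysis must start by day 9.
For literature review: analysis (must start by day 9, minus 2-day gap → day 7); internal review (must start by day 16). The most restrictive is day 7; with a 4-day duration, literature review must start by day 3.

3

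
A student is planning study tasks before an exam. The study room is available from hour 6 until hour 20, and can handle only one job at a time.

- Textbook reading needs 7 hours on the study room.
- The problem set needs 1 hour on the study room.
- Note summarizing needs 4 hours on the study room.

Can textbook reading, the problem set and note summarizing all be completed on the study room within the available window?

Yes

The study room window is 20 − 6 = 14 hours.
Running back to back, the jobs need 7 + 1 + 4 = 12 hours on the study room.
Since 12 ≤ 14, they fit within the window.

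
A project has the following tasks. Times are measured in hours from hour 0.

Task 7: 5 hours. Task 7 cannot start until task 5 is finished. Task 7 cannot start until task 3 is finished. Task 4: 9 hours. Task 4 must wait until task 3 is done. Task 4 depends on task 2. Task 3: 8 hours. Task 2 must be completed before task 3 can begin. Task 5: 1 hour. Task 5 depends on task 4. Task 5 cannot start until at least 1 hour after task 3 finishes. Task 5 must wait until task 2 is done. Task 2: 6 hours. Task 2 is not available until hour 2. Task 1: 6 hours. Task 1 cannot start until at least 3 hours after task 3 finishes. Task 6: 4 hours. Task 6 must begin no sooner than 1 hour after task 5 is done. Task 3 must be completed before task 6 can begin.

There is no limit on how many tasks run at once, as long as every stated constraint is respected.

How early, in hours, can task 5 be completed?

Task 2 waits on its own release at hour 2, so it starts at hour 2 and finishes at 2 + 6 = hour 8.
Task 3 waits on task 2 (finishes hour 8), so it starts at hour 8 and finishes at 8 + 8 = hour 16.
Task 4 needs all of task 3 (finishes hour 16); task 2 (finishes hour 8). That puts its earliest start at hour 16; it finishes at 16 + 9 = hour 25.
Task 5 cannot start until task 4 (finishes hour 25); task 3 (finishes hour 16, plus 1-hour gap → hour 17); task 2 (finishes hour 8). The controlling bound is hour 25, so task 5 finishes at 25 + 1 = hour 26.

26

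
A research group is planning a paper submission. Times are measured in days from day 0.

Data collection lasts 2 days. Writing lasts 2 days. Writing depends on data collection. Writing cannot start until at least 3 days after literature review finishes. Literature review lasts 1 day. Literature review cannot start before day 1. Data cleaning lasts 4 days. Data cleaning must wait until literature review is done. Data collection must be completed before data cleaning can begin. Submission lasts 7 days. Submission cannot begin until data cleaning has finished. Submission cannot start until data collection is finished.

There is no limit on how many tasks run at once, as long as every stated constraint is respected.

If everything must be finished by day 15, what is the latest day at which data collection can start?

2

Submission must finish by day 15; it takes 7 days, so it must start by 15 − 7 = day 8.
Data cleaning feeds into submission (must start by day 8); so data cleaning must finish by day 8 and therefore start by day 4.
Nothing follows writing; the deadline of day 15 is its only limit. It must start by 15 − 2 = day 13.
Data collection must finish in time for data cleaning (must start by day 4); writing (must start by day 13); submission (must start by day 8). The tightest is day 4, so data collection must start by 4 − 2 = day 2.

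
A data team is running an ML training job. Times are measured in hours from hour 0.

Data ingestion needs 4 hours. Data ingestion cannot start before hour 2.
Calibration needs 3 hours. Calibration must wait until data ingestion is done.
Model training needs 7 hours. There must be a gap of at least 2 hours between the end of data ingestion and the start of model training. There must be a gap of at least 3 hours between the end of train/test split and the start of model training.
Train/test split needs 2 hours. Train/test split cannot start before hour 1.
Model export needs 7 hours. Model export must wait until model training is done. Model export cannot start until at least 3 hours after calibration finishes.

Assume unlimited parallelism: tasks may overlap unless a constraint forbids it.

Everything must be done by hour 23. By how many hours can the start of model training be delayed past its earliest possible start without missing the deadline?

Train/test split cannot begin until its own release at hour 1. It runs from hour 1 to 1 + 2 = hour 3.
Data ingestion cannot begin until its own release at hour 2. It runs from hour 2 to 2 + 4 = hour 6.
Model training needs all of data ingestion (finishes hour 6, plus 2-hour gap → hour 8); train/test split (finishes hour 3, plus 3-hour gap → hour 6). That puts its earliest start at hour 8; it finishes at 8 + 7 = hour 15.

Working backward from the deadline:
Model export must finish by hour 23; it takes 7 hours, so it must start by 23 − 7 = hour 16.
Model training feeds into model export (must start by hour 16); so model training must finish by hour 16 and therefore start by hour 9.
So model training can start as early as hour 8 and as late as hour 9, giving 9 − 8 = 1 hour of slack.

1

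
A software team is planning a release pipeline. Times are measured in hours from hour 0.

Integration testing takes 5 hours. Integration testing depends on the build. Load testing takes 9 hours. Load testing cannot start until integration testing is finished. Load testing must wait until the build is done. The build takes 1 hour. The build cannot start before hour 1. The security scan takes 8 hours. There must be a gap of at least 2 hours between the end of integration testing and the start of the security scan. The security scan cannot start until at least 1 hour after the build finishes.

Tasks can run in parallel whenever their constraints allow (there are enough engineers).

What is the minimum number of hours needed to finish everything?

17

After its own release at hour 1, the build can start at hour 1 and finishes at hour 2.
Integration testing waits on the build (finishes hour 2), so it starts at hour 2 and finishes at 2 + 5 = hour 7.
For load testing: integration testing (finishes hour 7); the build (finishes hour 2). Taking the maximum gives a start of hour 7, and it finishes at 7 + 9 = hour 16.
The security scan cannot start until integration testing (finishes hour 7, plus 2-hour gap → hour 9); the build (finishes hour 2, plus 1-hour gap → hour 3). The controlling bound is hour 9, so the security scan finishes at 9 + 8 = hour 17.
All tasks are finished once the last one completes. Finish times: The build at 2, Integration testing at 7, The security scan at 17, Load testing at 16. The latest is hour 17.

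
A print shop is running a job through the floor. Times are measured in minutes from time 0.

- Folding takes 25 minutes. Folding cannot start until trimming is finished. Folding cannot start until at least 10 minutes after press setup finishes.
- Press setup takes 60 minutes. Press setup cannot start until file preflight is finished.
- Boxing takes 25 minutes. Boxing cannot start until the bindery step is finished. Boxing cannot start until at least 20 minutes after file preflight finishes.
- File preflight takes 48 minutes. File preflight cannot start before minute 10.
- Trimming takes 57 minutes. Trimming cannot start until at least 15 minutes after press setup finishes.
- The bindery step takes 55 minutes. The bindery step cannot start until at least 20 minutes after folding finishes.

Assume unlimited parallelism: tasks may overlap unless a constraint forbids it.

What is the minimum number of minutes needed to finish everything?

315

File preflight cannot begin until its own release at minute 10. It runs from minute 10 to 10 + 48 = minute 58.
After file preflight (finishes minute 58), press setup can start at minute 58 and finishes at minute 118.
Trimming waits on press setup (finishes minute 118, plus 15-minute gap → minute 133), so it starts at minute 133 and finishes at 133 + 57 = minute 190.
Folding cannot start until trimming (finishes minute 190); press setup (finishes minute 118, plus 10-minute gap → minute 128). The controlling bound is minute 190, so folding finishes at 190 + 25 = minute 215.
After folding (finishes minute 215, plus 20-minute gap → minute 235), the bindery step can start at minute 235 and finishes at minute 290.
For boxing: the bindery step (finishes minute 290); file preflight (finishes minute 58, plus 20-minute gap → minute 78). Taking the maximum gives a start of minute 290, and it finishes at 290 + 25 = minute 315.
All tasks are finished once the last one completes. Finish times: File preflight at 58, Press setup at 118, Trimming at 190, Folding at 215, The bindery step at 290, Boxing at 315. The latest is minute 315.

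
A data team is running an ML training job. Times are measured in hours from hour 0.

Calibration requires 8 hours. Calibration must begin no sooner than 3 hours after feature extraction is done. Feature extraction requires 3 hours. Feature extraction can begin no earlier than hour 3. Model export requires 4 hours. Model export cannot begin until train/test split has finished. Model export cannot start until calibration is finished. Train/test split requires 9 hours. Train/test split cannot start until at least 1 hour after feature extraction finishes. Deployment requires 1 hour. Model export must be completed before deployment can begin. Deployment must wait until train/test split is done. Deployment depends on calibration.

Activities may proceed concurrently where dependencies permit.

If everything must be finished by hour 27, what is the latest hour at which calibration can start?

14

To finish by hour 27, deployment (duration 1) must start no later than hour 26.
Model export feeds into deployment (must start by hour 26); so model export must finish by hour 26 and therefore start by hour 22.
Calibration must finish in time for model export (must start by hour 22); deployment (must start by hour 26). The tightest is hour 22, so calibration must start by 22 − 8 = hour 14.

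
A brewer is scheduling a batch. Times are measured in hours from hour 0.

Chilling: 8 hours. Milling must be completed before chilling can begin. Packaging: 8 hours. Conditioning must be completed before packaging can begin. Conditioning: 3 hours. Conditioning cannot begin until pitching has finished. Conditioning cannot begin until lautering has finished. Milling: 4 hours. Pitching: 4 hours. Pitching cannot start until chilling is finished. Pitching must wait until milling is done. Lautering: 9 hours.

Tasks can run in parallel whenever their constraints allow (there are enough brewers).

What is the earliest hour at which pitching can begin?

12

Milling can start immediately at hour 0; it finishes at hour 4.
After milling (finishes hour 4), chilling can start at hour 4 and finishes at hour 12.
Pitching waits on chilling (finishes hour 12); milling (finishes hour 4). The latest of these is hour 12, which is the earliest pitching can start.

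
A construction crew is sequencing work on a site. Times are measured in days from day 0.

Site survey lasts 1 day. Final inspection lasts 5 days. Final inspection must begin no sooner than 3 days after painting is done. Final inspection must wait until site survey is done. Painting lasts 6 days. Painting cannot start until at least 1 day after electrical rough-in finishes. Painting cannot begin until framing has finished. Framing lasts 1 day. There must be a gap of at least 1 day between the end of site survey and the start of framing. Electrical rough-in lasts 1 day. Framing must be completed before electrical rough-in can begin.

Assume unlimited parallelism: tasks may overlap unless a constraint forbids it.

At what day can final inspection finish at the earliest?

19

Site survey can start immediately at day 0; it finishes at day 1.
Framing waits on site survey (finishes day 1, plus 1-day gap → day 2), so it starts at day 2 and finishes at 2 + 1 = day 3.
After framing (finishes day 3), electrical rough-in can start at day 3 and finishes at day 4.
For painting: electrical rough-in (finishes day 4, plus 1-day gap → day 5); framing (finishes day 3). Taking the maximum gives a start of day 5, and it finishes at 5 + 6 = day 11.
Final inspection cannot start until painting (finishes day 11, plus 3-day gap → day 14); site survey (finishes day 1). The controlling bound is day 14, so final inspection finishes at 14 + 5 = day 19.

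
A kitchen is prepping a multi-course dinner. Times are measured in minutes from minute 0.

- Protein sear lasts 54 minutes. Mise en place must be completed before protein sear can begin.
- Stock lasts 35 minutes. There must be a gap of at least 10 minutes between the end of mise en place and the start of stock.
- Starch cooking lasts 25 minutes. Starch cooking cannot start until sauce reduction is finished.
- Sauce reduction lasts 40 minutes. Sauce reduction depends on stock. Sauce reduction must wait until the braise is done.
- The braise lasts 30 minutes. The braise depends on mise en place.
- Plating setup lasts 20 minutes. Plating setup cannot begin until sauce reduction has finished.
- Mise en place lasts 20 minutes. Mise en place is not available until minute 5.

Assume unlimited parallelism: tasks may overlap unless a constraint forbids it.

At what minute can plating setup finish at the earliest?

130

After its own release at minute 5, mise en place can start at minute 5 and finishes at minute 25.
The braise cannot begin until mise en place (finishes minute 25). It runs from minute 25 to 25 + 30 = minute 55.
Stock waits on mise en place (finishes minute 25, plus 10-minute gap → minute 35), so it starts at minute 35 and finishes at 35 + 35 = minute 70.
For sauce reduction: stock (finishes minute 70); the braise (finishes minute 55). Taking the maximum gives a start of minute 70, and it finishes at 70 + 40 = minute 110.
Plating setup cannot begin until sauce reduction (finishes minute 110). It runs from minute 110 to 110 + 20 = minute 130.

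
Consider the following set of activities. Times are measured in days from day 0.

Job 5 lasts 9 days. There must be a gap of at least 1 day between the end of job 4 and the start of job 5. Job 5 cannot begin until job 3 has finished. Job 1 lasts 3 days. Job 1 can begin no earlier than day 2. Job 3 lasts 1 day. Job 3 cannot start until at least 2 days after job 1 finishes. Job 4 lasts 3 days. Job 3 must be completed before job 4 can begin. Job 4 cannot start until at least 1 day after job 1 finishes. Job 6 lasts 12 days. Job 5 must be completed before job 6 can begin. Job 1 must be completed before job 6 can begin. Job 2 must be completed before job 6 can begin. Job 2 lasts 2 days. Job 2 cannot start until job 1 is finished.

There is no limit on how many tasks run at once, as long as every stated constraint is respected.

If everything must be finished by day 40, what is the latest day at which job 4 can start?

Nothing follows job 6; the deadline of day 40 is its only limit. It must start by 40 − 12 = day 28.
Since job 6 (must start by day 28) depends on it, job 5 must finish by day 28. Backing off its 9-day duration gives a latest start of day 19.
Since job 5 (must start by day 19, minus 1-day gap → day 18) depends on it, job 4 must finish by day 18. Backing off its 3-day duration gives a latest start of day 15.

15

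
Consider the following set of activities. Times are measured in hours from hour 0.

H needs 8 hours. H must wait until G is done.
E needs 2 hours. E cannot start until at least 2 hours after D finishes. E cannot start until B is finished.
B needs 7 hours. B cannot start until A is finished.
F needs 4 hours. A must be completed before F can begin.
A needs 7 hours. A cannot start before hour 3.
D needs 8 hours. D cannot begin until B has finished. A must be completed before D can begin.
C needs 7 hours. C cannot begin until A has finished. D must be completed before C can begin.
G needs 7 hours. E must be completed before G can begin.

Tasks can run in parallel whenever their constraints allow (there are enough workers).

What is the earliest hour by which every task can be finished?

A cannot begin until its own release at hour 3. It runs from hour 3 to 3 + 7 = hour 10.
F cannot begin until A (finishes hour 10). It runs from hour 10 to 10 + 4 = hour 14.
B waits on A (finishes hour 10), so it starts at hour 10 and finishes at 10 + 7 = hour 17.
For D: B (finishes hour 17); A (finishes hour 10). Taking the maximum gives a start of hour 17, and it finishes at 17 + 8 = hour 25.
E needs all of D (finishes hour 25, plus 2-hour gap → hour 27); B (finishes hour 17). That puts its earliest start at hour 27; it finishes at 27 + 2 = hour 29.
G cannot begin until E (finishes hour 29). It runs from hour 29 to 29 + 7 = hour 36.
After G (finishes hour 36), H can start at hour 36 and finishes at hour 44.
For C: A (finishes hour 10); D (finishes hour 25). Taking the maximum gives a start of hour 25, and it finishes at 25 + 7 = hour 32.
All tasks are finished once the last one completes. Finish times: A at 10, B at 17, C at 32, D at 25, E at 29, F at 14, G at 36, H at 44. The latest is hour 44.

44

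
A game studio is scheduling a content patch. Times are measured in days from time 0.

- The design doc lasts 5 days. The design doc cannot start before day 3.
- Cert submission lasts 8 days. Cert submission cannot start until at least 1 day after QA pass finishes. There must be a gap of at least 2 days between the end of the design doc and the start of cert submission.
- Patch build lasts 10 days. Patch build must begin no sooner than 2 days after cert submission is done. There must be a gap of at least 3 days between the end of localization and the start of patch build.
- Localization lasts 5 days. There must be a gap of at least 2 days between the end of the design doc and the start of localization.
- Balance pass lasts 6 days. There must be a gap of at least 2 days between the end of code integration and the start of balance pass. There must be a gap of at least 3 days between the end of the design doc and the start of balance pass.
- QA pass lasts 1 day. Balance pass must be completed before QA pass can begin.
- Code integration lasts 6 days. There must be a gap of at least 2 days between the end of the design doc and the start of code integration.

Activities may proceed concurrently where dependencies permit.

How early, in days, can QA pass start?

After its own release at day 3, the design doc can start at day 3 and finishes at day 8.
After the design doc (finishes day 8, plus 2-day gap → day 10), code integration can start at day 10 and finishes at day 16.
Balance pass cannot start until code integration (finishes day 16, plus 2-day gap → day 18); the design doc (finishes day 8, plus 3-day gap → day 11). The controlling bound is day 18, so balance pass finishes at 18 + 6 = day 24.
QA pass waits on balance pass (finishes day 24), so the earliest it can start is day 24.

24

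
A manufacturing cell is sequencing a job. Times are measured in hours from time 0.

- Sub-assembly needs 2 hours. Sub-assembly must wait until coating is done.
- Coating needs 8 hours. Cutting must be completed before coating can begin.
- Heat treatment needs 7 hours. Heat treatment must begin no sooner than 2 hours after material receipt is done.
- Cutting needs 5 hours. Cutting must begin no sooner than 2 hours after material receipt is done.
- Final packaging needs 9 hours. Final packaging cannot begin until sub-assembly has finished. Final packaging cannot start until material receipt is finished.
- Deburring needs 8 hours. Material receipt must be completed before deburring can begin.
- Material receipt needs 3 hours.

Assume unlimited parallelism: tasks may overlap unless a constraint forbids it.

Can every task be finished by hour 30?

Material receipt has no prerequisites, so it starts at hour 0 and finishes at hour 3.
Heat treatment waits on material receipt (finishes hour 3, plus 2-hour gap → hour 5), so it starts at hour 5 and finishes at 5 + 7 = hour 12.
After material receipt (finishes hour 3), deburring can start at hour 3 and finishes at hour 11.
After material receipt (finishes hour 3, plus 2-hour gap → hour 5), cutting can start at hour 5 and finishes at hour 10.
After cutting (finishes hour 10), coating can start at hour 10 and finishes at hour 18.
Sub-assembly waits on coating (finishes hour 18), so it starts at hour 18 and finishes at 18 + 2 = hour 20.
Final packaging needs all of sub-assembly (finishes hour 20); material receipt (finishes hour 3). That puts its earliest start at hour 20; it finishes at 20 + 9 = hour 29.
Every task is finished by hour 29, which is no later than the deadline of 30, so the schedule is feasible.

Yes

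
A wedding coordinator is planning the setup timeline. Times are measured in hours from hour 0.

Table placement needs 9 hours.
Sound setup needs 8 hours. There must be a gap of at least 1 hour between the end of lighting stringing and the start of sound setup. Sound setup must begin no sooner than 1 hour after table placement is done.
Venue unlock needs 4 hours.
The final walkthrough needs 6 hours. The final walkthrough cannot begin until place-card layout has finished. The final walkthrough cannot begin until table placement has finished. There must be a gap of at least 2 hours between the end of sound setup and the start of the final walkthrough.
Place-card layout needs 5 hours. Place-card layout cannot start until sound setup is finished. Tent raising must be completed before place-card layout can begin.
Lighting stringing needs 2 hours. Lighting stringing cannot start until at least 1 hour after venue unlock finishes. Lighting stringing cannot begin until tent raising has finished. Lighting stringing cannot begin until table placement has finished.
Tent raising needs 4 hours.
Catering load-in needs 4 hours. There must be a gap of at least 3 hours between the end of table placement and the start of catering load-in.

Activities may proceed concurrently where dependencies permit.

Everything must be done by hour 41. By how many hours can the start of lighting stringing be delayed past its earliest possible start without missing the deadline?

10

Table placement has no prerequisites, so it starts at hour 0 and finishes at hour 9.
Nothing blocks tent raising, so it runs from hour 0 to hour 4.
Venue unlock has no prerequisites, so it starts at hour 0 and finishes at hour 4.
Lighting stringing has to wait for venue unlock (finishes hour 4, plus 1-hour gap → hour 5); tent raising (finishes hour 4); table placement (finishes hour 9). The latest of these is hour 9, so lighting stringing runs hour 9 to 9 + 2 = hour 11.

Working backward from the deadline:
To finish by hour 41, the final walkthrough (duration 6) must start no later than hour 35.
Place-card layout feeds into the final walkthrough (must start by hour 35); so place-card layout must finish by hour 35 and therefore start by hour 30.
For sound setup: place-card layout (must start by hour 30); the final walkthrough (must start by hour 35, minus 2-hour gap → hour 33). The most restrictive is hour 30; with an 8-hour duration, sound setup must start by hour 22.
Lighting stringing must finish before sound setup (must start by hour 22, minus 1-hour gap → hour 21). With a 2-hour duration, lighting stringing must start by 21 − 2 = hour 19.
So lighting stringing can start as early as hour 9 and as late as hour 19, giving 19 − 9 = 10 hours of slack.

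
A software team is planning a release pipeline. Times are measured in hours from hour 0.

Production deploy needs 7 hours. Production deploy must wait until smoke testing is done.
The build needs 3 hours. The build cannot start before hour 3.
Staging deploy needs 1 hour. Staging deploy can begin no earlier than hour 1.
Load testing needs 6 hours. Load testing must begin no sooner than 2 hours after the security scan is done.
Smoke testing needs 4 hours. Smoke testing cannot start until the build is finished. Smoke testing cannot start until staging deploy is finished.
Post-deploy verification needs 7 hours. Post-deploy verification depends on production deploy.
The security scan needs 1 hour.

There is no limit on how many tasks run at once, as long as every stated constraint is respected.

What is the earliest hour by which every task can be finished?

24

Staging deploy cannot begin until its own release at hour 1. It runs from hour 1 to 1 + 1 = hour 2.
Nothing blocks the security scan, so it runs from hour 0 to hour 1.
Load testing waits on the security scan (finishes hour 1, plus 2-hour gap → hour 3), so it starts at hour 3 and finishes at 3 + 6 = hour 9.
The build cannot begin until its own release at hour 3. It runs from hour 3 to 3 + 3 = hour 6.
Smoke testing cannot start until the build (finishes hour 6); staging deploy (finishes hour 2). The controlling bound is hour 6, so smoke testing finishes at 6 + 4 = hour 10.
After smoke testing (finishes hour 10), production deploy can start at hour 10 and finishes at hour 17.
After production deploy (finishes hour 17), post-deploy verification can start at hour 17 and finishes at hour 24.
All tasks are finished once the last one completes. Finish times: The build at 6, The security scan at 1, Staging deploy at 2, Smoke testing at 10, Load testing at 9, Production deploy at 17, Post-deploy verification at 24. The latest is hour 24.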